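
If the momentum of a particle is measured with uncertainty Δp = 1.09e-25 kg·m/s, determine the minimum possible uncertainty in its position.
483.749 pm

Using the Heisenberg uncertainty principle:
ΔxΔp ≥ ℏ/2

The minimum uncertainty in position is:
Δx_min = ℏ/(2Δp)
Δx_min = (1.055e-34 J·s) / (2 × 1.090e-25 kg·m/s)
Δx_min = 4.837e-10 m = 483.749 pm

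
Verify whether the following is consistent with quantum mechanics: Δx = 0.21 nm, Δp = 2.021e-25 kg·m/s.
No, it violates the uncertainty principle (impossible measurement).

Calculate the product ΔxΔp:
ΔxΔp = (2.100e-10 m) × (2.021e-25 kg·m/s)
ΔxΔp = 4.244e-35 J·s

Compare to the minimum allowed value ℏ/2:
ℏ/2 = 5.273e-35 J·s

Since ΔxΔp = 4.244e-35 J·s < 5.273e-35 J·s = ℏ/2,
the measurement violates the uncertainty principle.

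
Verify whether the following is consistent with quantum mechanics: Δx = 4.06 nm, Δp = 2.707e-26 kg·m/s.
Yes, it satisfies the uncertainty principle.

Calculate the product ΔxΔp:
ΔxΔp = (4.060e-09 m) × (2.707e-26 kg·m/s)
ΔxΔp = 1.099e-34 J·s

Compare to the minimum allowed value ℏ/2:
ℏ/2 = 5.273e-35 J·s

Since ΔxΔp = 1.099e-34 J·s ≥ 5.273e-35 J·s = ℏ/2,
the measurement satisfies the uncertainty principle.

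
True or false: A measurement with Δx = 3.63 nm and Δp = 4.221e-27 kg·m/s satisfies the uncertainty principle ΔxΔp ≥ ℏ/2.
No, it violates the uncertainty principle (impossible measurement).

Calculate the product ΔxΔp:
ΔxΔp = (3.630e-09 m) × (4.221e-27 kg·m/s)
ΔxΔp = 1.532e-35 J·s

Compare to the minimum allowed value ℏ/2:
ℏ/2 = 5.273e-35 J·s

Since ΔxΔp = 1.532e-35 J·s < 5.273e-35 J·s = ℏ/2,
the measurement violates the uncertainty principle.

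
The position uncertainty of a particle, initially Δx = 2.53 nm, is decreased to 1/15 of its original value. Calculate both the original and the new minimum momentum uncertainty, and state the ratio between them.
Original Δp_min = 2.084 × 10^-26 kg·m/s; new Δp'_min = 3.126 × 10^-25 kg·m/s; ratio Δp'_min/Δp_min = 15.

From the uncertainty principle ΔxΔp ≥ ℏ/2, the minimum momentum uncertainty is Δp_min = ℏ/(2Δx).

Original (Δx = 2.53 nm = 2.530e-09 m):
Δp_min = (1.055e-34 J·s)/(2 × 2.530e-09 m) = 2.084e-26 kg·m/s

When Δx → (1/15)Δx:
Δp'_min = ℏ/(2 × (1/15)Δx) = 15 × ℏ/(2Δx) = 15 × Δp_min
Δp'_min = 15 × 2.084e-26 kg·m/s = 3.126e-25 kg·m/s

Since Δp_min ∝ 1/Δx, when Δx is decreased to 1/15 of its original value, Δp_min increases to 15 times its original value.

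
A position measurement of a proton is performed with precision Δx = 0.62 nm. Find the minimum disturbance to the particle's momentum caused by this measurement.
8.505 × 10^-26 kg·m/s

The uncertainty principle implies that measuring position disturbs momentum:
ΔxΔp ≥ ℏ/2

When we measure position with precision Δx, we necessarily introduce a momentum uncertainty:
Δp ≥ ℏ/(2Δx)
Δp_min = (1.055e-34 J·s) / (2 × 6.200e-10 m)
Δp_min = 8.505e-26 kg·m/s

The more precisely we measure position, the greater the momentum disturbance.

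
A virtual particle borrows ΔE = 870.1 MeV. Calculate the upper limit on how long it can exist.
3.782 × 10^-25 s

Using the energy-time uncertainty principle:
ΔEΔt ≥ ℏ/2

For a virtual particle borrowing energy ΔE, the maximum lifetime is:
Δt_max = ℏ/(2ΔE)

Converting energy:
ΔE = 870.1 MeV = 1.394e-10 J

Δt_max = (1.055e-34 J·s) / (2 × 1.394e-10 J)
Δt_max = 3.782e-25 s = 3.782 × 10^-25 s

Virtual particles with higher borrowed energy exist for shorter times.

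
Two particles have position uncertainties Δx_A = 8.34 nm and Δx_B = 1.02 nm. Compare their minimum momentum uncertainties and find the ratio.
Particle B has the larger minimum momentum uncertainty, by a factor of 8.18.

For each particle, the minimum momentum uncertainty is Δp_min = ℏ/(2Δx):

Particle A: Δp_A = ℏ/(2×8.340e-09 m) = 6.322e-27 kg·m/s
Particle B: Δp_B = ℏ/(2×1.020e-09 m) = 5.169e-26 kg·m/s

Ratio: Δp_B/Δp_A = 8.18

Since Δp_min ∝ 1/Δx, the particle with smaller position uncertainty (B) has larger momentum uncertainty.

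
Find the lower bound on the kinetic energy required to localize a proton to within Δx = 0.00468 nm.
236.844 meV

Localizing a particle requires giving it sufficient momentum uncertainty:

1. From uncertainty principle: Δp ≥ ℏ/(2Δx)
   Δp_min = (1.055e-34 J·s) / (2 × 4.680e-12 m)
   Δp_min = 1.127e-23 kg·m/s

2. This momentum uncertainty corresponds to kinetic energy:
   KE ≈ (Δp)²/(2m) = (1.127e-23)²/(2 × 1.673e-27 kg)
   KE = 3.795e-20 J = 236.844 meV

Tighter localization requires more energy.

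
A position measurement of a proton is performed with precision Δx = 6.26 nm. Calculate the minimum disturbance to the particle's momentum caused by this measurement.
8.423 × 10^-27 kg·m/s

The uncertainty principle implies that measuring position disturbs momentum:
ΔxΔp ≥ ℏ/2

When we measure position with precision Δx, we necessarily introduce a momentum uncertainty:
Δp ≥ ℏ/(2Δx)
Δp_min = (1.055e-34 J·s) / (2 × 6.260e-09 m)
Δp_min = 8.423e-27 kg·m/s

The more precisely we measure position, the greater the momentum disturbance.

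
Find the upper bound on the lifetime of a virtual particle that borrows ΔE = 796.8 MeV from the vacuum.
4.130 × 10^-25 s

Using the energy-time uncertainty principle:
ΔEΔt ≥ ℏ/2

For a virtual particle borrowing energy ΔE, the maximum lifetime is:
Δt_max = ℏ/(2ΔE)

Converting energy:
ΔE = 796.8 MeV = 1.277e-10 J

Δt_max = (1.055e-34 J·s) / (2 × 1.277e-10 J)
Δt_max = 4.130e-25 s = 4.130 × 10^-25 s

Virtual particles with higher borrowed energy exist for shorter times.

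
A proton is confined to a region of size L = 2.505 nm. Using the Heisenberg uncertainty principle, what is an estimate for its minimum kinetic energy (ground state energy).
826.682 neV

Using the uncertainty principle to estimate ground state energy:

1. The position uncertainty is approximately the confinement size:
   Δx ≈ L = 2.505e-09 m

2. From ΔxΔp ≥ ℏ/2, the minimum momentum uncertainty is:
   Δp ≈ ℏ/(2L) = 2.105e-26 kg·m/s

3. The kinetic energy is approximately:
   KE ≈ (Δp)²/(2m) = (2.105e-26)²/(2 × 1.673e-27 kg)
   KE ≈ 1.324e-25 J = 826.682 neV

This is an order-of-magnitude estimate of the ground state energy.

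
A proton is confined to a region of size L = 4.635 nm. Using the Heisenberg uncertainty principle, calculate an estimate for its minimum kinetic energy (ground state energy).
241.465 neV

Using the uncertainty principle to estimate ground state energy:

1. The position uncertainty is approximately the confinement size:
   Δx ≈ L = 4.635e-09 m

2. From ΔxΔp ≥ ℏ/2, the minimum momentum uncertainty is:
   Δp ≈ ℏ/(2L) = 1.138e-26 kg·m/s

3. The kinetic energy is approximately:
   KE ≈ (Δp)²/(2m) = (1.138e-26)²/(2 × 1.673e-27 kg)
   KE ≈ 3.869e-26 J = 241.465 neV

This is an order-of-magnitude estimate of the ground state energy.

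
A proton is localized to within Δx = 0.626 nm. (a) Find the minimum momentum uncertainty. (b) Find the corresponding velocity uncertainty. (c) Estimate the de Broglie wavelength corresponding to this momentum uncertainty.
(a) Δp_min = 8.423 × 10^-26 kg·m/s
(b) Δv_min = 50.359 m/s
(c) λ_dB = 7.867 nm

Step-by-step:

(a) From the uncertainty principle:
Δp_min = ℏ/(2Δx) = (1.055e-34 J·s)/(2 × 6.260e-10 m) = 8.423e-26 kg·m/s

(b) The velocity uncertainty:
Δv = Δp/m = (8.423e-26 kg·m/s)/(1.673e-27 kg) = 5.036e+01 m/s = 50.359 m/s

(c) The de Broglie wavelength for this momentum:
λ = h/p = (6.626e-34 J·s)/(8.423e-26 kg·m/s) = 7.867e-09 m = 7.867 nm

Note: The de Broglie wavelength is comparable to the localization size, as expected from wave-particle duality.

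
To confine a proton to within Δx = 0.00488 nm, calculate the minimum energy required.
217.828 meV

Localizing a particle requires giving it sufficient momentum uncertainty:

1. From uncertainty principle: Δp ≥ ℏ/(2Δx)
   Δp_min = (1.055e-34 J·s) / (2 × 4.880e-12 m)
   Δp_min = 1.081e-23 kg·m/s

2. This momentum uncertainty corresponds to kinetic energy:
   KE ≈ (Δp)²/(2m) = (1.081e-23)²/(2 × 1.673e-27 kg)
   KE = 3.490e-20 J = 217.828 meV

Tighter localization requires more energy.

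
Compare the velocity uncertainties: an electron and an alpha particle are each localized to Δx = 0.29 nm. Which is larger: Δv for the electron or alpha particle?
The electron has the larger minimum velocity uncertainty, by a ratio of 7294.3.

For both particles, Δp_min = ℏ/(2Δx) = 1.818e-25 kg·m/s (same for both).

The velocity uncertainty is Δv = Δp/m:
- electron: Δv = 1.818e-25 / 9.109e-31 = 1.996e+05 m/s = 199.599 km/s
- alpha particle: Δv = 1.818e-25 / 6.645e-27 = 2.736e+01 m/s = 27.364 m/s

Ratio: 1.996e+05 / 2.736e+01 = 7294.3

The lighter particle has larger velocity uncertainty because Δv ∝ 1/m.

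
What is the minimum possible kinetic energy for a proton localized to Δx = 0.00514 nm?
196.349 meV

Localizing a particle requires giving it sufficient momentum uncertainty:

1. From uncertainty principle: Δp ≥ ℏ/(2Δx)
   Δp_min = (1.055e-34 J·s) / (2 × 5.140e-12 m)
   Δp_min = 1.026e-23 kg·m/s

2. This momentum uncertainty corresponds to kinetic energy:
   KE ≈ (Δp)²/(2m) = (1.026e-23)²/(2 × 1.673e-27 kg)
   KE = 3.146e-20 J = 196.349 meV

Tighter localization requires more energy.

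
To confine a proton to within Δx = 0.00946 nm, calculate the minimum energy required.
57.966 meV

Localizing a particle requires giving it sufficient momentum uncertainty:

1. From uncertainty principle: Δp ≥ ℏ/(2Δx)
   Δp_min = (1.055e-34 J·s) / (2 × 9.460e-12 m)
   Δp_min = 5.574e-24 kg·m/s

2. This momentum uncertainty corresponds to kinetic energy:
   KE ≈ (Δp)²/(2m) = (5.574e-24)²/(2 × 1.673e-27 kg)
   KE = 9.287e-21 J = 57.966 meV

Tighter localization requires more energy.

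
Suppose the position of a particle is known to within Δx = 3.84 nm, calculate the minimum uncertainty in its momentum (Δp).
1.373 × 10^-26 kg·m/s

Using the Heisenberg uncertainty principle:
ΔxΔp ≥ ℏ/2

The minimum uncertainty in momentum is:
Δp_min = ℏ/(2Δx)
Δp_min = (1.055e-34 J·s) / (2 × 3.840e-09 m)
Δp_min = 1.373e-26 kg·m/s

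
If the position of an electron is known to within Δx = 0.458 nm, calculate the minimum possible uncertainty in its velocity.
126.384 km/s

Using the Heisenberg uncertainty principle and Δp = mΔv:
ΔxΔp ≥ ℏ/2
Δx(mΔv) ≥ ℏ/2

The minimum uncertainty in velocity is:
Δv_min = ℏ/(2mΔx)
Δv_min = (1.055e-34 J·s) / (2 × 9.109e-31 kg × 4.580e-10 m)
Δv_min = 1.264e+05 m/s = 126.384 km/s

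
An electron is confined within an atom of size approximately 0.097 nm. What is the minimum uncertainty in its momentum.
5.436 × 10^-25 kg·m/s

Using the Heisenberg uncertainty principle:
ΔxΔp ≥ ℏ/2

With Δx ≈ L = 9.700e-11 m (the confinement size):
Δp_min = ℏ/(2Δx)
Δp_min = (1.055e-34 J·s) / (2 × 9.700e-11 m)
Δp_min = 5.436e-25 kg·m/s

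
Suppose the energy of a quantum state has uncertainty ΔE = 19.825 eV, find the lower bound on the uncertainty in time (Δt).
16.601 as

Using the energy-time uncertainty principle:
ΔEΔt ≥ ℏ/2

The minimum uncertainty in time is:
Δt_min = ℏ/(2ΔE)
Δt_min = (1.055e-34 J·s) / (2 × 3.176e-18 J)
Δt_min = 1.660e-17 s = 16.601 as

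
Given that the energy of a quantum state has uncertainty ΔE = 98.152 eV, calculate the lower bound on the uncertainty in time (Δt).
3.353 as

Using the energy-time uncertainty principle:
ΔEΔt ≥ ℏ/2

The minimum uncertainty in time is:
Δt_min = ℏ/(2ΔE)
Δt_min = (1.055e-34 J·s) / (2 × 1.573e-17 J)
Δt_min = 3.353e-18 s = 3.353 as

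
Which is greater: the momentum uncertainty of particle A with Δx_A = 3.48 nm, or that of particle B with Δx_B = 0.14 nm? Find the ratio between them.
Particle B has the larger minimum momentum uncertainty, by a factor of 24.86.

For each particle, the minimum momentum uncertainty is Δp_min = ℏ/(2Δx):

Particle A: Δp_A = ℏ/(2×3.480e-09 m) = 1.515e-26 kg·m/s
Particle B: Δp_B = ℏ/(2×1.400e-10 m) = 3.766e-25 kg·m/s

Ratio: Δp_B/Δp_A = 24.86

Since Δp_min ∝ 1/Δx, the particle with smaller position uncertainty (B) has larger momentum uncertainty.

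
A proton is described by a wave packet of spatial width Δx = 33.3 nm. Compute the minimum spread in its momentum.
1.583 × 10^-27 kg·m/s

For a wave packet, the spatial width Δx and momentum spread Δp are related by the uncertainty principle:
ΔxΔp ≥ ℏ/2

The minimum momentum spread is:
Δp_min = ℏ/(2Δx)
Δp_min = (1.055e-34 J·s) / (2 × 3.330e-08 m)
Δp_min = 1.583e-27 kg·m/s

A wave packet cannot have both a well-defined position and well-defined momentum.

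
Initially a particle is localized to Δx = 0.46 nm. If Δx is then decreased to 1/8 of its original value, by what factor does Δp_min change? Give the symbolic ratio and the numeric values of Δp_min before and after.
Original Δp_min = 1.146 × 10^-25 kg·m/s; new Δp'_min = 9.170 × 10^-25 kg·m/s; ratio Δp'_min/Δp_min = 8.

From the uncertainty principle ΔxΔp ≥ ℏ/2, the minimum momentum uncertainty is Δp_min = ℏ/(2Δx).

Original (Δx = 0.46 nm = 4.600e-10 m):
Δp_min = (1.055e-34 J·s)/(2 × 4.600e-10 m) = 1.146e-25 kg·m/s

When Δx → (1/8)Δx:
Δp'_min = ℏ/(2 × (1/8)Δx) = 8 × ℏ/(2Δx) = 8 × Δp_min
Δp'_min = 8 × 1.146e-25 kg·m/s = 9.170e-25 kg·m/s

Since Δp_min ∝ 1/Δx, when Δx is decreased to 1/8 of its original value, Δp_min increases to 8 times its original value.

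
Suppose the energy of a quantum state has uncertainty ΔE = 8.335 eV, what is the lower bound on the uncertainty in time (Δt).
39.485 as

Using the energy-time uncertainty principle:
ΔEΔt ≥ ℏ/2

The minimum uncertainty in time is:
Δt_min = ℏ/(2ΔE)
Δt_min = (1.055e-34 J·s) / (2 × 1.335e-18 J)
Δt_min = 3.948e-17 s = 39.485 as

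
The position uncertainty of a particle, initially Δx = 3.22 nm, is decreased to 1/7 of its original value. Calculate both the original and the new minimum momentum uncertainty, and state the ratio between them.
Original Δp_min = 1.638 × 10^-26 kg·m/s; new Δp'_min = 1.146 × 10^-25 kg·m/s; ratio Δp'_min/Δp_min = 7.

From the uncertainty principle ΔxΔp ≥ ℏ/2, the minimum momentum uncertainty is Δp_min = ℏ/(2Δx).

Original (Δx = 3.22 nm = 3.220e-09 m):
Δp_min = (1.055e-34 J·s)/(2 × 3.220e-09 m) = 1.638e-26 kg·m/s

When Δx → (1/7)Δx:
Δp'_min = ℏ/(2 × (1/7)Δx) = 7 × ℏ/(2Δx) = 7 × Δp_min
Δp'_min = 7 × 1.638e-26 kg·m/s = 1.146e-25 kg·m/s

Since Δp_min ∝ 1/Δx, when Δx is decreased to 1/7 of its original value, Δp_min increases to 7 times its original value.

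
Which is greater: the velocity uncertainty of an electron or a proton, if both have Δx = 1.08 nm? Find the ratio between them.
The electron has the larger minimum velocity uncertainty, by a ratio of 1836.2.

For both particles, Δp_min = ℏ/(2Δx) = 4.882e-26 kg·m/s (same for both).

The velocity uncertainty is Δv = Δp/m:
- electron: Δv = 4.882e-26 / 9.109e-31 = 5.360e+04 m/s = 53.596 km/s
- proton: Δv = 4.882e-26 / 1.673e-27 = 2.919e+01 m/s = 29.189 m/s

Ratio: 5.360e+04 / 2.919e+01 = 1836.2

The lighter particle has larger velocity uncertainty because Δv ∝ 1/m.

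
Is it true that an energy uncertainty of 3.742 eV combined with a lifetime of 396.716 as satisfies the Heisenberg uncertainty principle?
Yes, it satisfies the uncertainty relation.

Calculate the product ΔEΔt:
ΔE = 3.742 eV = 5.995e-19 J
ΔEΔt = (5.995e-19 J) × (3.967e-16 s)
ΔEΔt = 2.378e-34 J·s

Compare to the minimum allowed value ℏ/2:
ℏ/2 = 5.273e-35 J·s

Since ΔEΔt = 2.378e-34 J·s ≥ 5.273e-35 J·s = ℏ/2,
this satisfies the uncertainty relation.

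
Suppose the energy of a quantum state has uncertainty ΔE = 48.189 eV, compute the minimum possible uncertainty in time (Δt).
6.829 as

Using the energy-time uncertainty principle:
ΔEΔt ≥ ℏ/2

The minimum uncertainty in time is:
Δt_min = ℏ/(2ΔE)
Δt_min = (1.055e-34 J·s) / (2 × 7.721e-18 J)
Δt_min = 6.829e-18 s = 6.829 as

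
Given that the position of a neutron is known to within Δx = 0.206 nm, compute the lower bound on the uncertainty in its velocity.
152.821 m/s

Using the Heisenberg uncertainty principle and Δp = mΔv:
ΔxΔp ≥ ℏ/2
Δx(mΔv) ≥ ℏ/2

The minimum uncertainty in velocity is:
Δv_min = ℏ/(2mΔx)
Δv_min = (1.055e-34 J·s) / (2 × 1.675e-27 kg × 2.060e-10 m)
Δv_min = 1.528e+02 m/s = 152.821 m/s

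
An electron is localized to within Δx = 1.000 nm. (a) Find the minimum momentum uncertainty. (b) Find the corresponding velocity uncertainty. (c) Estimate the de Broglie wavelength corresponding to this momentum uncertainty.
(a) Δp_min = 5.273 × 10^-26 kg·m/s
(b) Δv_min = 57.884 km/s
(c) λ_dB = 12.566 nm

Step-by-step:

(a) From the uncertainty principle:
Δp_min = ℏ/(2Δx) = (1.055e-34 J·s)/(2 × 1.000e-09 m) = 5.273e-26 kg·m/s

(b) The velocity uncertainty:
Δv = Δp/m = (5.273e-26 kg·m/s)/(9.109e-31 kg) = 5.788e+04 m/s = 57.884 km/s

(c) The de Broglie wavelength for this momentum:
λ = h/p = (6.626e-34 J·s)/(5.273e-26 kg·m/s) = 1.257e-08 m = 12.566 nm

Note: The de Broglie wavelength is comparable to the localization size, as expected from wave-particle duality.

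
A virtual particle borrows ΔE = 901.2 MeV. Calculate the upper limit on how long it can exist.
3.652 × 10^-25 s

Using the energy-time uncertainty principle:
ΔEΔt ≥ ℏ/2

For a virtual particle borrowing energy ΔE, the maximum lifetime is:
Δt_max = ℏ/(2ΔE)

Converting energy:
ΔE = 901.2 MeV = 1.444e-10 J

Δt_max = (1.055e-34 J·s) / (2 × 1.444e-10 J)
Δt_max = 3.652e-25 s = 3.652 × 10^-25 s

Virtual particles with higher borrowed energy exist for shorter times.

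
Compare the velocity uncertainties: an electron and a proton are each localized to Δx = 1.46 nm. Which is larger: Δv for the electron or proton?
The electron has the larger minimum velocity uncertainty, by a ratio of 1836.2.

For both particles, Δp_min = ℏ/(2Δx) = 3.612e-26 kg·m/s (same for both).

The velocity uncertainty is Δv = Δp/m:
- electron: Δv = 3.612e-26 / 9.109e-31 = 3.965e+04 m/s = 39.646 km/s
- proton: Δv = 3.612e-26 / 1.673e-27 = 2.159e+01 m/s = 21.592 m/s

Ratio: 3.965e+04 / 2.159e+01 = 1836.2

The lighter particle has larger velocity uncertainty because Δv ∝ 1/m.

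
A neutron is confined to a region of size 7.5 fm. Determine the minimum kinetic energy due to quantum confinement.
92.094 keV

Using the uncertainty principle:

1. Position uncertainty: Δx ≈ 7.500e-15 m
2. Minimum momentum uncertainty: Δp = ℏ/(2Δx) = 7.030e-21 kg·m/s
3. Minimum kinetic energy:
   KE = (Δp)²/(2m) = (7.030e-21)²/(2 × 1.675e-27 kg)
   KE = 1.476e-14 J = 92.094 keV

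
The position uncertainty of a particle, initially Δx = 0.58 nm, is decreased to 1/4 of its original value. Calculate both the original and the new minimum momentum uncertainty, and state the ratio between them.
Original Δp_min = 9.091 × 10^-26 kg·m/s; new Δp'_min = 3.636 × 10^-25 kg·m/s; ratio Δp'_min/Δp_min = 4.

From the uncertainty principle ΔxΔp ≥ ℏ/2, the minimum momentum uncertainty is Δp_min = ℏ/(2Δx).

Original (Δx = 0.58 nm = 5.800e-10 m):
Δp_min = (1.055e-34 J·s)/(2 × 5.800e-10 m) = 9.091e-26 kg·m/s

When Δx → (1/4)Δx:
Δp'_min = ℏ/(2 × (1/4)Δx) = 4 × ℏ/(2Δx) = 4 × Δp_min
Δp'_min = 4 × 9.091e-26 kg·m/s = 3.636e-25 kg·m/s

Since Δp_min ∝ 1/Δx, when Δx is decreased to 1/4 of its original value, Δp_min increases to 4 times its original value.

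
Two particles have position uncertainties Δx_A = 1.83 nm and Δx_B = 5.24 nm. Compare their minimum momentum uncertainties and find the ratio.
Particle A has the larger minimum momentum uncertainty, by a factor of 2.86.

For each particle, the minimum momentum uncertainty is Δp_min = ℏ/(2Δx):

Particle A: Δp_A = ℏ/(2×1.830e-09 m) = 2.881e-26 kg·m/s
Particle B: Δp_B = ℏ/(2×5.240e-09 m) = 1.006e-26 kg·m/s

Ratio: Δp_A/Δp_B = 2.86

Since Δp_min ∝ 1/Δx, the particle with smaller position uncertainty (A) has larger momentum uncertainty.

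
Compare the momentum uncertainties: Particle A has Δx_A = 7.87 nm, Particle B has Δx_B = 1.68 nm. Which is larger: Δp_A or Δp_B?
Particle B has the larger minimum momentum uncertainty, by a factor of 4.68.

For each particle, the minimum momentum uncertainty is Δp_min = ℏ/(2Δx):

Particle A: Δp_A = ℏ/(2×7.870e-09 m) = 6.700e-27 kg·m/s
Particle B: Δp_B = ℏ/(2×1.680e-09 m) = 3.139e-26 kg·m/s

Ratio: Δp_B/Δp_A = 4.68

Since Δp_min ∝ 1/Δx, the particle with smaller position uncertainty (B) has larger momentum uncertainty.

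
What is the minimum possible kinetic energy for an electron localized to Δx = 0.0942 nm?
1.073 eV

Localizing a particle requires giving it sufficient momentum uncertainty:

1. From uncertainty principle: Δp ≥ ℏ/(2Δx)
   Δp_min = (1.055e-34 J·s) / (2 × 9.420e-11 m)
   Δp_min = 5.598e-25 kg·m/s

2. This momentum uncertainty corresponds to kinetic energy:
   KE ≈ (Δp)²/(2m) = (5.598e-25)²/(2 × 9.109e-31 kg)
   KE = 1.720e-19 J = 1.073 eV

Tighter localization requires more energy.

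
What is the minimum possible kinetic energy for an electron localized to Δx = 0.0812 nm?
1.445 eV

Localizing a particle requires giving it sufficient momentum uncertainty:

1. From uncertainty principle: Δp ≥ ℏ/(2Δx)
   Δp_min = (1.055e-34 J·s) / (2 × 8.120e-11 m)
   Δp_min = 6.494e-25 kg·m/s

2. This momentum uncertainty corresponds to kinetic energy:
   KE ≈ (Δp)²/(2m) = (6.494e-25)²/(2 × 9.109e-31 kg)
   KE = 2.315e-19 J = 1.445 eV

Tighter localization requires more energy.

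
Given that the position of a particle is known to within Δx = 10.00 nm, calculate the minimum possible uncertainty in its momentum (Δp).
5.273 × 10^-27 kg·m/s

Using the Heisenberg uncertainty principle:
ΔxΔp ≥ ℏ/2

The minimum uncertainty in momentum is:
Δp_min = ℏ/(2Δx)
Δp_min = (1.055e-34 J·s) / (2 × 1.000e-08 m)
Δp_min = 5.273e-27 kg·m/s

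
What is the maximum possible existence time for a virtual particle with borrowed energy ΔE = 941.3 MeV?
3.496 × 10^-25 s

Using the energy-time uncertainty principle:
ΔEΔt ≥ ℏ/2

For a virtual particle borrowing energy ΔE, the maximum lifetime is:
Δt_max = ℏ/(2ΔE)

Converting energy:
ΔE = 941.3 MeV = 1.508e-10 J

Δt_max = (1.055e-34 J·s) / (2 × 1.508e-10 J)
Δt_max = 3.496e-25 s = 3.496 × 10^-25 s

Virtual particles with higher borrowed energy exist for shorter times.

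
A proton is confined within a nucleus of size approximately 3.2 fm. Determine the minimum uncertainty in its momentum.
1.648 × 10^-20 kg·m/s

Using the Heisenberg uncertainty principle:
ΔxΔp ≥ ℏ/2

With Δx ≈ L = 3.200e-15 m (the confinement size):
Δp_min = ℏ/(2Δx)
Δp_min = (1.055e-34 J·s) / (2 × 3.200e-15 m)
Δp_min = 1.648e-20 kg·m/s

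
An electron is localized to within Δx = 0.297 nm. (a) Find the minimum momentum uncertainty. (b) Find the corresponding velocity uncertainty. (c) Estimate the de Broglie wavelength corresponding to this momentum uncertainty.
(a) Δp_min = 1.775 × 10^-25 kg·m/s
(b) Δv_min = 194.895 km/s
(c) λ_dB = 3.732 nm

Step-by-step:

(a) From the uncertainty principle:
Δp_min = ℏ/(2Δx) = (1.055e-34 J·s)/(2 × 2.970e-10 m) = 1.775e-25 kg·m/s

(b) The velocity uncertainty:
Δv = Δp/m = (1.775e-25 kg·m/s)/(9.109e-31 kg) = 1.949e+05 m/s = 194.895 km/s

(c) The de Broglie wavelength for this momentum:
λ = h/p = (6.626e-34 J·s)/(1.775e-25 kg·m/s) = 3.732e-09 m = 3.732 nm

Note: The de Broglie wavelength is comparable to the localization size, as expected from wave-particle duality.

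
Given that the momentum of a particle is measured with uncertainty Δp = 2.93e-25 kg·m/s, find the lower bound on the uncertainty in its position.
179.961 pm

Using the Heisenberg uncertainty principle:
ΔxΔp ≥ ℏ/2

The minimum uncertainty in position is:
Δx_min = ℏ/(2Δp)
Δx_min = (1.055e-34 J·s) / (2 × 2.930e-25 kg·m/s)
Δx_min = 1.800e-10 m = 179.961 pm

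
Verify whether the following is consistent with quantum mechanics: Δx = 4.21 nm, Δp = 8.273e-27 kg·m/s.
No, it violates the uncertainty principle (impossible measurement).

Calculate the product ΔxΔp:
ΔxΔp = (4.210e-09 m) × (8.273e-27 kg·m/s)
ΔxΔp = 3.483e-35 J·s

Compare to the minimum allowed value ℏ/2:
ℏ/2 = 5.273e-35 J·s

Since ΔxΔp = 3.483e-35 J·s < 5.273e-35 J·s = ℏ/2,
the measurement violates the uncertainty principle.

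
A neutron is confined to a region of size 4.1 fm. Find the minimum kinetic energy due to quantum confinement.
308.168 keV

Using the uncertainty principle:

1. Position uncertainty: Δx ≈ 4.100e-15 m
2. Minimum momentum uncertainty: Δp = ℏ/(2Δx) = 1.286e-20 kg·m/s
3. Minimum kinetic energy:
   KE = (Δp)²/(2m) = (1.286e-20)²/(2 × 1.675e-27 kg)
   KE = 4.937e-14 J = 308.168 keV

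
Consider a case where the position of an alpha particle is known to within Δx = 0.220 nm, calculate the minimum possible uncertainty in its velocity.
36.070 m/s

Using the Heisenberg uncertainty principle and Δp = mΔv:
ΔxΔp ≥ ℏ/2
Δx(mΔv) ≥ ℏ/2

The minimum uncertainty in velocity is:
Δv_min = ℏ/(2mΔx)
Δv_min = (1.055e-34 J·s) / (2 × 6.645e-27 kg × 2.200e-10 m)
Δv_min = 3.607e+01 m/s = 36.070 m/s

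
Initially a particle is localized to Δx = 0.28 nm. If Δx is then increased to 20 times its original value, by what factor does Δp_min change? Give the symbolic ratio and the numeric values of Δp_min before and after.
Original Δp_min = 1.883 × 10^-25 kg·m/s; new Δp'_min = 9.416 × 10^-27 kg·m/s; ratio Δp'_min/Δp_min = 1/20.

From the uncertainty principle ΔxΔp ≥ ℏ/2, the minimum momentum uncertainty is Δp_min = ℏ/(2Δx).

Original (Δx = 0.28 nm = 2.800e-10 m):
Δp_min = (1.055e-34 J·s)/(2 × 2.800e-10 m) = 1.883e-25 kg·m/s

When Δx → 20Δx:
Δp'_min = ℏ/(2 × 20Δx) = (1/20) × ℏ/(2Δx) = (1/20) × Δp_min
Δp'_min = 1/20 × 1.883e-25 kg·m/s = 9.416e-27 kg·m/s

Since Δp_min ∝ 1/Δx, when Δx is increased to 20 times its original value, Δp_min decreases to 1/20 of its original value.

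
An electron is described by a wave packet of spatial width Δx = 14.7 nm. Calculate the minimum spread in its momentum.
3.587 × 10^-27 kg·m/s

For a wave packet, the spatial width Δx and momentum spread Δp are related by the uncertainty principle:
ΔxΔp ≥ ℏ/2

The minimum momentum spread is:
Δp_min = ℏ/(2Δx)
Δp_min = (1.055e-34 J·s) / (2 × 1.470e-08 m)
Δp_min = 3.587e-27 kg·m/s

A wave packet cannot have both a well-defined position and well-defined momentum.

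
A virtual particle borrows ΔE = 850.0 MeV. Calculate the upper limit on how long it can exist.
3.872 × 10^-25 s

Using the energy-time uncertainty principle:
ΔEΔt ≥ ℏ/2

For a virtual particle borrowing energy ΔE, the maximum lifetime is:
Δt_max = ℏ/(2ΔE)

Converting energy:
ΔE = 850.0 MeV = 1.362e-10 J

Δt_max = (1.055e-34 J·s) / (2 × 1.362e-10 J)
Δt_max = 3.872e-25 s = 3.872 × 10^-25 s

Virtual particles with higher borrowed energy exist for shorter times.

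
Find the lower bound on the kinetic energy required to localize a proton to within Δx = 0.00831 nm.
75.119 meV

Localizing a particle requires giving it sufficient momentum uncertainty:

1. From uncertainty principle: Δp ≥ ℏ/(2Δx)
   Δp_min = (1.055e-34 J·s) / (2 × 8.310e-12 m)
   Δp_min = 6.345e-24 kg·m/s

2. This momentum uncertainty corresponds to kinetic energy:
   KE ≈ (Δp)²/(2m) = (6.345e-24)²/(2 × 1.673e-27 kg)
   KE = 1.204e-20 J = 75.119 meV

Tighter localization requires more energy.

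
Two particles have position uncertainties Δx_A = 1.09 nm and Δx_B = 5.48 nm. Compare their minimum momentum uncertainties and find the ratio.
Particle A has the larger minimum momentum uncertainty, by a factor of 5.03.

For each particle, the minimum momentum uncertainty is Δp_min = ℏ/(2Δx):

Particle A: Δp_A = ℏ/(2×1.090e-09 m) = 4.837e-26 kg·m/s
Particle B: Δp_B = ℏ/(2×5.480e-09 m) = 9.622e-27 kg·m/s

Ratio: Δp_A/Δp_B = 5.03

Since Δp_min ∝ 1/Δx, the particle with smaller position uncertainty (A) has larger momentum uncertainty.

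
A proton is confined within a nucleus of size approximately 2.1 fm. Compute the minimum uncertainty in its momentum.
2.511 × 10^-20 kg·m/s

Using the Heisenberg uncertainty principle:
ΔxΔp ≥ ℏ/2

With Δx ≈ L = 2.100e-15 m (the confinement size):
Δp_min = ℏ/(2Δx)
Δp_min = (1.055e-34 J·s) / (2 × 2.100e-15 m)
Δp_min = 2.511e-20 kg·m/s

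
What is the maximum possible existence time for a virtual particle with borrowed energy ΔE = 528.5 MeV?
6.227 × 10^-25 s

Using the energy-time uncertainty principle:
ΔEΔt ≥ ℏ/2

For a virtual particle borrowing energy ΔE, the maximum lifetime is:
Δt_max = ℏ/(2ΔE)

Converting energy:
ΔE = 528.5 MeV = 8.468e-11 J

Δt_max = (1.055e-34 J·s) / (2 × 8.468e-11 J)
Δt_max = 6.227e-25 s = 6.227 × 10^-25 s

Virtual particles with higher borrowed energy exist for shorter times.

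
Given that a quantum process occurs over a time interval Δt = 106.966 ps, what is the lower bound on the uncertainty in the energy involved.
3.077 μeV

Using the energy-time uncertainty principle:
ΔEΔt ≥ ℏ/2

The minimum uncertainty in energy is:
ΔE_min = ℏ/(2Δt)
ΔE_min = (1.055e-34 J·s) / (2 × 1.070e-10 s)
ΔE_min = 4.929e-25 J = 3.077 μeV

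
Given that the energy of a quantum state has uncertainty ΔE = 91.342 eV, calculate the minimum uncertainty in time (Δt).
3.603 as

Using the energy-time uncertainty principle:
ΔEΔt ≥ ℏ/2

The minimum uncertainty in time is:
Δt_min = ℏ/(2ΔE)
Δt_min = (1.055e-34 J·s) / (2 × 1.463e-17 J)
Δt_min = 3.603e-18 s = 3.603 as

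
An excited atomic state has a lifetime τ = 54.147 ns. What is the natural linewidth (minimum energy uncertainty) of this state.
6.078 neV

Using the energy-time uncertainty principle:
ΔEΔt ≥ ℏ/2

The lifetime τ represents the time uncertainty Δt.
The natural linewidth (minimum energy uncertainty) is:

ΔE = ℏ/(2τ)
ΔE = (1.055e-34 J·s) / (2 × 5.415e-08 s)
ΔE = 9.738e-28 J = 6.078 neV

This natural linewidth limits the precision of spectroscopic measurements.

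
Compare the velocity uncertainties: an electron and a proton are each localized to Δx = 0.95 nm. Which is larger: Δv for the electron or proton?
The electron has the larger minimum velocity uncertainty, by a ratio of 1836.2.

For both particles, Δp_min = ℏ/(2Δx) = 5.550e-26 kg·m/s (same for both).

The velocity uncertainty is Δv = Δp/m:
- electron: Δv = 5.550e-26 / 9.109e-31 = 6.093e+04 m/s = 60.930 km/s
- proton: Δv = 5.550e-26 / 1.673e-27 = 3.318e+01 m/s = 33.184 m/s

Ratio: 6.093e+04 / 3.318e+01 = 1836.2

The lighter particle has larger velocity uncertainty because Δv ∝ 1/m.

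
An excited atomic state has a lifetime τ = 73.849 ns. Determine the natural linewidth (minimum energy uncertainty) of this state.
4.456 neV

Using the energy-time uncertainty principle:
ΔEΔt ≥ ℏ/2

The lifetime τ represents the time uncertainty Δt.
The natural linewidth (minimum energy uncertainty) is:

ΔE = ℏ/(2τ)
ΔE = (1.055e-34 J·s) / (2 × 7.385e-08 s)
ΔE = 7.140e-28 J = 4.456 neV

This natural linewidth limits the precision of spectroscopic measurements.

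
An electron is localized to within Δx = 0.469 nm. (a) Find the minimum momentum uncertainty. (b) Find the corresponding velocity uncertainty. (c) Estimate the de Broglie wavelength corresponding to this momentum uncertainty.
(a) Δp_min = 1.124 × 10^-25 kg·m/s
(b) Δv_min = 123.420 km/s
(c) λ_dB = 5.894 nm

Step-by-step:

(a) From the uncertainty principle:
Δp_min = ℏ/(2Δx) = (1.055e-34 J·s)/(2 × 4.690e-10 m) = 1.124e-25 kg·m/s

(b) The velocity uncertainty:
Δv = Δp/m = (1.124e-25 kg·m/s)/(9.109e-31 kg) = 1.234e+05 m/s = 123.420 km/s

(c) The de Broglie wavelength for this momentum:
λ = h/p = (6.626e-34 J·s)/(1.124e-25 kg·m/s) = 5.894e-09 m = 5.894 nm

Note: The de Broglie wavelength is comparable to the localization size, as expected from wave-particle duality.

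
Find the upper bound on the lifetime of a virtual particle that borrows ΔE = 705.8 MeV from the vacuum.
4.663 × 10^-25 s

Using the energy-time uncertainty principle:
ΔEΔt ≥ ℏ/2

For a virtual particle borrowing energy ΔE, the maximum lifetime is:
Δt_max = ℏ/(2ΔE)

Converting energy:
ΔE = 705.8 MeV = 1.131e-10 J

Δt_max = (1.055e-34 J·s) / (2 × 1.131e-10 J)
Δt_max = 4.663e-25 s = 4.663 × 10^-25 s

Virtual particles with higher borrowed energy exist for shorter times.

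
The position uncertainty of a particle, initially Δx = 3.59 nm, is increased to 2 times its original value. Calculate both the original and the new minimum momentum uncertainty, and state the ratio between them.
Original Δp_min = 1.469 × 10^-26 kg·m/s; new Δp'_min = 7.344 × 10^-27 kg·m/s; ratio Δp'_min/Δp_min = 1/2.

From the uncertainty principle ΔxΔp ≥ ℏ/2, the minimum momentum uncertainty is Δp_min = ℏ/(2Δx).

Original (Δx = 3.59 nm = 3.590e-09 m):
Δp_min = (1.055e-34 J·s)/(2 × 3.590e-09 m) = 1.469e-26 kg·m/s

When Δx → 2Δx:
Δp'_min = ℏ/(2 × 2Δx) = (1/2) × ℏ/(2Δx) = (1/2) × Δp_min
Δp'_min = 1/2 × 1.469e-26 kg·m/s = 7.344e-27 kg·m/s

Since Δp_min ∝ 1/Δx, when Δx is increased to 2 times its original value, Δp_min decreases to 1/2 of its original value.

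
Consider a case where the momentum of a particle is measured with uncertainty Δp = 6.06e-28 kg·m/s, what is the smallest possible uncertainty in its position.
87.011 nm

Using the Heisenberg uncertainty principle:
ΔxΔp ≥ ℏ/2

The minimum uncertainty in position is:
Δx_min = ℏ/(2Δp)
Δx_min = (1.055e-34 J·s) / (2 × 6.060e-28 kg·m/s)
Δx_min = 8.701e-08 m = 87.011 nm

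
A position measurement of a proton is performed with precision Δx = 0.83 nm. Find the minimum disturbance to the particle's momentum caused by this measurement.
6.353 × 10^-26 kg·m/s

The uncertainty principle implies that measuring position disturbs momentum:
ΔxΔp ≥ ℏ/2

When we measure position with precision Δx, we necessarily introduce a momentum uncertainty:
Δp ≥ ℏ/(2Δx)
Δp_min = (1.055e-34 J·s) / (2 × 8.300e-10 m)
Δp_min = 6.353e-26 kg·m/s

The more precisely we measure position, the greater the momentum disturbance.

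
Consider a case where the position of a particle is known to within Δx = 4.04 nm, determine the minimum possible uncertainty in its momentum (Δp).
1.305 × 10^-26 kg·m/s

Using the Heisenberg uncertainty principle:
ΔxΔp ≥ ℏ/2

The minimum uncertainty in momentum is:
Δp_min = ℏ/(2Δx)
Δp_min = (1.055e-34 J·s) / (2 × 4.040e-09 m)
Δp_min = 1.305e-26 kg·m/s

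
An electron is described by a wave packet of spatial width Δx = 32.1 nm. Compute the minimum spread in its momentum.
1.643 × 10^-27 kg·m/s

For a wave packet, the spatial width Δx and momentum spread Δp are related by the uncertainty principle:
ΔxΔp ≥ ℏ/2

The minimum momentum spread is:
Δp_min = ℏ/(2Δx)
Δp_min = (1.055e-34 J·s) / (2 × 3.210e-08 m)
Δp_min = 1.643e-27 kg·m/s

A wave packet cannot have both a well-defined position and well-defined momentum.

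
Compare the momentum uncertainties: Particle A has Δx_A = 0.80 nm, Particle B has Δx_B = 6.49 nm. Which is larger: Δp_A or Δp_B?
Particle A has the larger minimum momentum uncertainty, by a factor of 8.11.

For each particle, the minimum momentum uncertainty is Δp_min = ℏ/(2Δx):

Particle A: Δp_A = ℏ/(2×8.000e-10 m) = 6.591e-26 kg·m/s
Particle B: Δp_B = ℏ/(2×6.490e-09 m) = 8.125e-27 kg·m/s

Ratio: Δp_A/Δp_B = 8.11

Since Δp_min ∝ 1/Δx, the particle with smaller position uncertainty (A) has larger momentum uncertainty.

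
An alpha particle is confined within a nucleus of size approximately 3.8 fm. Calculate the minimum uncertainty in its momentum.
1.388 × 10^-20 kg·m/s

Using the Heisenberg uncertainty principle:
ΔxΔp ≥ ℏ/2

With Δx ≈ L = 3.800e-15 m (the confinement size):
Δp_min = ℏ/(2Δx)
Δp_min = (1.055e-34 J·s) / (2 × 3.800e-15 m)
Δp_min = 1.388e-20 kg·m/s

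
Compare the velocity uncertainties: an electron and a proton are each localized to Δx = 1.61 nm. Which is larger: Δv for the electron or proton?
The electron has the larger minimum velocity uncertainty, by a ratio of 1836.2.

For both particles, Δp_min = ℏ/(2Δx) = 3.275e-26 kg·m/s (same for both).

The velocity uncertainty is Δv = Δp/m:
- electron: Δv = 3.275e-26 / 9.109e-31 = 3.595e+04 m/s = 35.953 km/s
- proton: Δv = 3.275e-26 / 1.673e-27 = 1.958e+01 m/s = 19.580 m/s

Ratio: 3.595e+04 / 1.958e+01 = 1836.2

The lighter particle has larger velocity uncertainty because Δv ∝ 1/m.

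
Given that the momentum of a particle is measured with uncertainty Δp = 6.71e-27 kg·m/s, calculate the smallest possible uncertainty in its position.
7.858 nm

Using the Heisenberg uncertainty principle:
ΔxΔp ≥ ℏ/2

The minimum uncertainty in position is:
Δx_min = ℏ/(2Δp)
Δx_min = (1.055e-34 J·s) / (2 × 6.710e-27 kg·m/s)
Δx_min = 7.858e-09 m = 7.858 nm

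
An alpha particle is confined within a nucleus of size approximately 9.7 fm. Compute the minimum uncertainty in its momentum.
5.436 × 10^-21 kg·m/s

Using the Heisenberg uncertainty principle:
ΔxΔp ≥ ℏ/2

With Δx ≈ L = 9.700e-15 m (the confinement size):
Δp_min = ℏ/(2Δx)
Δp_min = (1.055e-34 J·s) / (2 × 9.700e-15 m)
Δp_min = 5.436e-21 kg·m/s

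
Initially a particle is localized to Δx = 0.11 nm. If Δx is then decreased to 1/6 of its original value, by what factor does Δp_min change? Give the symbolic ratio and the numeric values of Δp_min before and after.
Original Δp_min = 4.794 × 10^-25 kg·m/s; new Δp'_min = 2.876 × 10^-24 kg·m/s; ratio Δp'_min/Δp_min = 6.

From the uncertainty principle ΔxΔp ≥ ℏ/2, the minimum momentum uncertainty is Δp_min = ℏ/(2Δx).

Original (Δx = 0.11 nm = 1.100e-10 m):
Δp_min = (1.055e-34 J·s)/(2 × 1.100e-10 m) = 4.794e-25 kg·m/s

When Δx → (1/6)Δx:
Δp'_min = ℏ/(2 × (1/6)Δx) = 6 × ℏ/(2Δx) = 6 × Δp_min
Δp'_min = 6 × 4.794e-25 kg·m/s = 2.876e-24 kg·m/s

Since Δp_min ∝ 1/Δx, when Δx is decreased to 1/6 of its original value, Δp_min increases to 6 times its original value.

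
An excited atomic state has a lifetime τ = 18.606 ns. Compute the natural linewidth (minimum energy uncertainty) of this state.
17.688 neV

Using the energy-time uncertainty principle:
ΔEΔt ≥ ℏ/2

The lifetime τ represents the time uncertainty Δt.
The natural linewidth (minimum energy uncertainty) is:

ΔE = ℏ/(2τ)
ΔE = (1.055e-34 J·s) / (2 × 1.861e-08 s)
ΔE = 2.834e-27 J = 17.688 neV

This natural linewidth limits the precision of spectroscopic measurements.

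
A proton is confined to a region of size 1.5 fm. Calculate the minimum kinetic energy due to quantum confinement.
2.306 MeV

Using the uncertainty principle:

1. Position uncertainty: Δx ≈ 1.500e-15 m
2. Minimum momentum uncertainty: Δp = ℏ/(2Δx) = 3.515e-20 kg·m/s
3. Minimum kinetic energy:
   KE = (Δp)²/(2m) = (3.515e-20)²/(2 × 1.673e-27 kg)
   KE = 3.694e-13 J = 2.306 MeV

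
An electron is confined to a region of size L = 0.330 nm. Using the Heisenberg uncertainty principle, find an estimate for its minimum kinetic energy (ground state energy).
87.465 meV

Using the uncertainty principle to estimate ground state energy:

1. The position uncertainty is approximately the confinement size:
   Δx ≈ L = 3.300e-10 m

2. From ΔxΔp ≥ ℏ/2, the minimum momentum uncertainty is:
   Δp ≈ ℏ/(2L) = 1.598e-25 kg·m/s

3. The kinetic energy is approximately:
   KE ≈ (Δp)²/(2m) = (1.598e-25)²/(2 × 9.109e-31 kg)
   KE ≈ 1.401e-20 J = 87.465 meV

This is an order-of-magnitude estimate of the ground state energy.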